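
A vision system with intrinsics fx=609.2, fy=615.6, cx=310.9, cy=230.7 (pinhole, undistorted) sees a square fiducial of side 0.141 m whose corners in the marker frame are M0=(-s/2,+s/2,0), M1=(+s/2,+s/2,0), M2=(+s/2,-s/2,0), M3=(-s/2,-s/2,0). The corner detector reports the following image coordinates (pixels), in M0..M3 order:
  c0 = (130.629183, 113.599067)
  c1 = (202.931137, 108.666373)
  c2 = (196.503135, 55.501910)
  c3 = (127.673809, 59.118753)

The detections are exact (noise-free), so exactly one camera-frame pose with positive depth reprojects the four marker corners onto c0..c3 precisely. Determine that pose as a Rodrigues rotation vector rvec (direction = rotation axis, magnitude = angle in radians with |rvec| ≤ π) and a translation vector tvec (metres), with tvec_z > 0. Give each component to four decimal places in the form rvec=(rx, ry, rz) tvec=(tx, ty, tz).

rvec=(-0.4787, -0.1529, -0.1463) tvec=(-0.2985, -0.2975, 1.2442)

Intrinsics K: fx=609.2, fy=615.6, cx=310.9, cy=230.7
Marker side s = 0.141 m; corners in marker frame (Z=0):
  M0 = (-0.0705, +0.0705, 0)
  M1 = (+0.0705, +0.0705, 0)
  M2 = (+0.0705, -0.0705, 0)
  M3 = (-0.0705, -0.0705, 0)
Detected image corners:
  c0 = (130.629183, 113.599067) px
  c1 = (202.931137, 108.666373) px
  c2 = (196.503135, 55.501910) px
  c3 = (127.673809, 59.118753) px
Planar DLT: solve 8×8 A·h = b for H (H[2,2]=1):
  H  [+523.98151 -25.57430 +164.73544]
  H  [-17.99541 +351.46529 +83.51924]
  H  [+0.14490 -0.35865 +1.00000]
B = K⁻¹H; ‖b₁‖=0.803759, ‖b₂‖=0.803759; λ = 2/(‖b₁‖+‖b₂‖) = 1.244154, sign → tz>0 ⇒ λ=+1.244154
r₁ = λ·B[:,0] = (+0.97811,-0.10393,+0.18028); r₂ = λ·B[:,1] = (+0.17549,+0.87755,-0.44622)
r₃ = r₁×r₂ = (-0.11183,+0.46809,+0.87658); SVD([r₁ r₂ r₃]) → R = UVᵀ:
  R  [+0.97811 +0.17549 -0.11183]
  R  [-0.10393 +0.87755 +0.46809]
  R  [+0.18028 -0.44622 +0.87658]
t = (-0.29851, -0.29746, +1.24415) m
tr R = 2.732235; θ = arccos((tr R − 1)/2) = 0.523415 rad = 29.989°
axis k = ((R−Rᵀ)₃₂, (R−Rᵀ)₁₃, (R−Rᵀ)₂₁) / (2 sinθ) = (-0.914596, -0.292209, -0.279514)
rvec = θ·k = (-0.478713, -0.152947, -0.146302)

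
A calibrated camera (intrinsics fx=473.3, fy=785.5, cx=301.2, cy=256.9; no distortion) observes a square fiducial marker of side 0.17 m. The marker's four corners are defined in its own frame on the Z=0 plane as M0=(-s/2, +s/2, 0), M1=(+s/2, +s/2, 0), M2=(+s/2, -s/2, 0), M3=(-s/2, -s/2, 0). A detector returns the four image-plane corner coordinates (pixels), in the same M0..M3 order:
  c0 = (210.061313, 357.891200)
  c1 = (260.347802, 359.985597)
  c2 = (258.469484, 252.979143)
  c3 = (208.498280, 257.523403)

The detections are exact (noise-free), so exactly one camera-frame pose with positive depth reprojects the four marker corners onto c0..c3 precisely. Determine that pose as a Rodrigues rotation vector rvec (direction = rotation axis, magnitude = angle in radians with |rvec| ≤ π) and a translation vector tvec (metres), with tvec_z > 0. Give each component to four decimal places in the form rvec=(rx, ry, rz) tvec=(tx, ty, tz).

Intrinsics K: fx=473.3, fy=785.5, cx=301.2, cy=256.9
Marker side s = 0.17 m; corners in marker frame (Z=0):
  M0 = (-0.0850, +0.0850, 0)
  M1 = (+0.0850, +0.0850, 0)
  M2 = (+0.0850, -0.0850, 0)
  M3 = (-0.0850, -0.0850, 0)
Detected image corners:
  c0 = (210.061313, 357.891200) px
  c1 = (260.347802, 359.985597) px
  c2 = (258.469484, 252.979143) px
  c3 = (208.498280, 257.523403) px
Planar DLT: solve 8×8 A·h = b for H (H[2,2]=1):
  H  [+206.54771 +4.45367 +233.53947]
  H  [-122.99158 +601.91013 +307.00843]
  H  [-0.37691 -0.02406 +1.00000]
B = K⁻¹H; ‖b₁‖=0.774913, ‖b₂‖=0.774913; λ = 2/(‖b₁‖+‖b₂‖) = 1.290467, sign → tz>0 ⇒ λ=+1.290467
r₁ = λ·B[:,0] = (+0.87269,-0.04298,-0.48639); r₂ = λ·B[:,1] = (+0.03190,+0.99901,-0.03105)
r₃ = r₁×r₂ = (+0.48724,+0.01158,+0.87319); SVD([r₁ r₂ r₃]) → R = UVᵀ:
  R  [+0.87269 +0.03190 +0.48724]
  R  [-0.04298 +0.99901 +0.01158]
  R  [-0.48639 -0.03105 +0.87319]
t = (-0.18448, +0.08232, +1.29047) m
tr R = 2.744887; θ = arccos((tr R − 1)/2) = 0.510616 rad = 29.256°
axis k = ((R−Rᵀ)₃₂, (R−Rᵀ)₁₃, (R−Rᵀ)₂₁) / (2 sinθ) = (-0.043611, +0.996107, -0.076615)
rvec = θ·k = (-0.022269, +0.508628, -0.039121)

rvec=(-0.0223, 0.5086, -0.0391) tvec=(-0.1845, 0.0823, 1.2905)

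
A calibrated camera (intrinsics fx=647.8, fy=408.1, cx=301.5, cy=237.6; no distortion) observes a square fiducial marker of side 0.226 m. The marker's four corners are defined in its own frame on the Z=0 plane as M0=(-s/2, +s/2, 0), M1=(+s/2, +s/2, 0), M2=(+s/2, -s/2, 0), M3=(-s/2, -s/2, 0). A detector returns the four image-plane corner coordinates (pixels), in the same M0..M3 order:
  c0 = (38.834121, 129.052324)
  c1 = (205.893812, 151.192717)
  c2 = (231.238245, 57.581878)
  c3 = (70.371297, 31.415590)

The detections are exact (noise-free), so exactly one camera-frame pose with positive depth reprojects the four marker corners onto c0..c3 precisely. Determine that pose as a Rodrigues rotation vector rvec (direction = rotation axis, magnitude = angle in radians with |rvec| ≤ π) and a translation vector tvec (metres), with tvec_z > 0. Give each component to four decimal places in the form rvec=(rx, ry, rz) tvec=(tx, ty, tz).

Intrinsics K: fx=647.8, fy=408.1, cx=301.5, cy=237.6
Marker side s = 0.226 m; corners in marker frame (Z=0):
  M0 = (-0.1130, +0.1130, 0)
  M1 = (+0.1130, +0.1130, 0)
  M2 = (+0.1130, -0.1130, 0)
  M3 = (-0.1130, -0.1130, 0)
Detected image corners:
  c0 = (38.834121, 129.052324) px
  c1 = (205.893812, 151.192717) px
  c2 = (231.238245, 57.581878) px
  c3 = (70.371297, 31.415590) px
Planar DLT: solve 8×8 A·h = b for H (H[2,2]=1):
  H  [+755.20122 -143.14495 +138.81987]
  H  [+127.21094 +410.97204 +91.91161]
  H  [+0.21891 -0.12915 +1.00000]
B = K⁻¹H; ‖b₁‖=1.101715, ‖b₂‖=1.101715; λ = 2/(‖b₁‖+‖b₂‖) = 0.907676, sign → tz>0 ⇒ λ=+0.907676
r₁ = λ·B[:,0] = (+0.96568,+0.16725,+0.19870); r₂ = λ·B[:,1] = (-0.14601,+0.98231,-0.11722)
r₃ = r₁×r₂ = (-0.21479,+0.08419,+0.97302); SVD([r₁ r₂ r₃]) → R = UVᵀ:
  R  [+0.96568 -0.14601 -0.21479]
  R  [+0.16725 +0.98231 +0.08419]
  R  [+0.19870 -0.11722 +0.97302]
t = (-0.22794, -0.32403, +0.90768) m
tr R = 2.921022; θ = arccos((tr R − 1)/2) = 0.281964 rad = 16.155°
axis k = ((R−Rᵀ)₃₂, (R−Rᵀ)₁₃, (R−Rᵀ)₂₁) / (2 sinθ) = (-0.361939, -0.743041, +0.562930)
rvec = θ·k = (-0.102054, -0.209511, +0.158726)

rvec=(-0.1021, -0.2095, 0.1587) tvec=(-0.2279, -0.3240, 0.9077)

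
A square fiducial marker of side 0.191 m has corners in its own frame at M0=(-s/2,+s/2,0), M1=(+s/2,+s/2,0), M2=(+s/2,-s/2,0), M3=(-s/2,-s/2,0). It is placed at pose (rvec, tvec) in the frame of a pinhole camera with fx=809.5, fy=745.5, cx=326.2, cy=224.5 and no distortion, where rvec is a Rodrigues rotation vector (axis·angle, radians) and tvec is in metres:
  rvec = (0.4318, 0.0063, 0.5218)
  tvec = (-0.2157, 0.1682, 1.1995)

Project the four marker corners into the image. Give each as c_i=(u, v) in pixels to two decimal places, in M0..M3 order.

c0=(98.99, 343.72) c1=(210.25, 397.10) c2=(266.24, 313.64) c3=(148.53, 255.29)

Intrinsics K: fx=809.5, fy=745.5, cx=326.2, cy=224.5
Marker side s = 0.191 m; corners in marker frame (Z=0):
  M0 = (-0.0955, +0.0955, 0)
  M1 = (+0.0955, +0.0955, 0)
  M2 = (+0.0955, -0.0955, 0)
  M3 = (-0.0955, -0.0955, 0)
rvec = (0.4318, 0.0063, 0.5218), |rvec| = θ = 0.67732 rad = 38.808°
Rodrigues: sinθ=0.62671, 1−cosθ=0.22075; R = I + sinθ·[k]× + (1−cosθ)·[k]×²:
    [+0.86897 -0.48150 +0.11424]
    [+0.48412 +0.77927 -0.39795]
    [+0.10259 +0.40112 +0.91027]
t = (-0.2157, 0.1682, 1.1995) m
M0: Pc = R·M0+t = (-0.34467, +0.19639, +1.22801); u = 809.5·(-0.34467)/1.22801 + 326.2 = 98.9948, v = 745.5·(+0.19639)/1.22801 + 224.5 = 343.7228
M1: Pc = R·M1+t = (-0.17870, +0.28885, +1.24760); u = 809.5·(-0.17870)/1.24760 + 326.2 = 210.2538, v = 745.5·(+0.28885)/1.24760 + 224.5 = 397.1033
M2: Pc = R·M2+t = (-0.08673, +0.14001, +1.17099); u = 809.5·(-0.08673)/1.17099 + 326.2 = 266.2438, v = 745.5·(+0.14001)/1.17099 + 224.5 = 313.6377
M3: Pc = R·M3+t = (-0.25270, +0.04755, +1.15140); u = 809.5·(-0.25270)/1.15140 + 326.2 = 148.5345, v = 745.5·(+0.04755)/1.15140 + 224.5 = 255.2850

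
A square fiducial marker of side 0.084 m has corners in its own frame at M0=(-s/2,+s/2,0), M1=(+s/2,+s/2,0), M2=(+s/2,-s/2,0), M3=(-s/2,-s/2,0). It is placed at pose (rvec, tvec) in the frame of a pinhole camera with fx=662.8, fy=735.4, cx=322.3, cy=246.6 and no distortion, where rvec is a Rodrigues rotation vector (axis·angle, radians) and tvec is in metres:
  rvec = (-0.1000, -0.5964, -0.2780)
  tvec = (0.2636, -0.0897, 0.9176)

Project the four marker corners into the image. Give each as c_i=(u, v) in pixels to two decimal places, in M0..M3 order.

Intrinsics K: fx=662.8, fy=735.4, cx=322.3, cy=246.6
Marker side s = 0.084 m; corners in marker frame (Z=0):
  M0 = (-0.0420, +0.0420, 0)
  M1 = (+0.0420, +0.0420, 0)
  M2 = (+0.0420, -0.0420, 0)
  M3 = (-0.0420, -0.0420, 0)
rvec = (-0.1000, -0.5964, -0.2780), |rvec| = θ = 0.66557 rad = 38.134°
Rodrigues: sinθ=0.61750, 1−cosθ=0.21343; R = I + sinθ·[k]× + (1−cosθ)·[k]×²:
    [+0.79139 +0.28666 -0.53994]
    [-0.22919 +0.95795 +0.17266]
    [+0.56673 -0.01289 +0.82380]
t = (0.2636, -0.0897, 0.9176) m
M0: Pc = R·M0+t = (+0.24240, -0.03984, +0.89326); u = 662.8·(+0.24240)/0.89326 + 322.3 = 502.1631, v = 735.4·(-0.03984)/0.89326 + 246.6 = 213.8003
M1: Pc = R·M1+t = (+0.30888, -0.05909, +0.94086); u = 662.8·(+0.30888)/0.94086 + 322.3 = 539.8925, v = 735.4·(-0.05909)/0.94086 + 246.6 = 200.4120
M2: Pc = R·M2+t = (+0.28480, -0.13956, +0.94194); u = 662.8·(+0.28480)/0.94194 + 322.3 = 522.6988, v = 735.4·(-0.13956)/0.94194 + 246.6 = 137.6422
M3: Pc = R·M3+t = (+0.21832, -0.12031, +0.89434); u = 662.8·(+0.21832)/0.89434 + 322.3 = 484.0998, v = 735.4·(-0.12031)/0.89434 + 246.6 = 147.6730

c0=(502.16, 213.80) c1=(539.89, 200.41) c2=(522.70, 137.64) c3=(484.10, 147.67)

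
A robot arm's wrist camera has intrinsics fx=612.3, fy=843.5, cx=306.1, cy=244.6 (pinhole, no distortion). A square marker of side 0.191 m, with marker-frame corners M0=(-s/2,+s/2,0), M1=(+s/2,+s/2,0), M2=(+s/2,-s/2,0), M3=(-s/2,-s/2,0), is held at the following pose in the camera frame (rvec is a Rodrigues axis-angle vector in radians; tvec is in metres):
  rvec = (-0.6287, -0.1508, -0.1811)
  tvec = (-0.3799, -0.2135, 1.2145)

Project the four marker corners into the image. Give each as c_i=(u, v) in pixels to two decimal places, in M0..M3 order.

Intrinsics K: fx=612.3, fy=843.5, cx=306.1, cy=244.6
Marker side s = 0.191 m; corners in marker frame (Z=0):
  M0 = (-0.0955, +0.0955, 0)
  M1 = (+0.0955, +0.0955, 0)
  M2 = (+0.0955, -0.0955, 0)
  M3 = (-0.0955, -0.0955, 0)
rvec = (-0.6287, -0.1508, -0.1811), |rvec| = θ = 0.67142 rad = 38.469°
Rodrigues: sinθ=0.62210, 1−cosθ=0.21706; R = I + sinθ·[k]× + (1−cosθ)·[k]×²:
    [+0.97326 +0.21345 -0.08490]
    [-0.12215 +0.79389 +0.59567]
    [+0.19454 -0.56937 +0.79873]
t = (-0.3799, -0.2135, 1.2145) m
M0: Pc = R·M0+t = (-0.45246, -0.12602, +1.14155); u = 612.3·(-0.45246)/1.14155 + 306.1 = 63.4095, v = 843.5·(-0.12602)/1.14155 + 244.6 = 151.4837
M1: Pc = R·M1+t = (-0.26657, -0.14935, +1.17870); u = 612.3·(-0.26657)/1.17870 + 306.1 = 167.6254, v = 843.5·(-0.14935)/1.17870 + 244.6 = 137.7238
M2: Pc = R·M2+t = (-0.30734, -0.30098, +1.28745); u = 612.3·(-0.30734)/1.28745 + 306.1 = 159.9332, v = 843.5·(-0.30098)/1.28745 + 244.6 = 47.4061
M3: Pc = R·M3+t = (-0.49323, -0.27765, +1.25030); u = 612.3·(-0.49323)/1.25030 + 306.1 = 64.5532, v = 843.5·(-0.27765)/1.25030 + 244.6 = 57.2851

c0=(63.41, 151.48) c1=(167.63, 137.72) c2=(159.93, 47.41) c3=(64.55, 57.29)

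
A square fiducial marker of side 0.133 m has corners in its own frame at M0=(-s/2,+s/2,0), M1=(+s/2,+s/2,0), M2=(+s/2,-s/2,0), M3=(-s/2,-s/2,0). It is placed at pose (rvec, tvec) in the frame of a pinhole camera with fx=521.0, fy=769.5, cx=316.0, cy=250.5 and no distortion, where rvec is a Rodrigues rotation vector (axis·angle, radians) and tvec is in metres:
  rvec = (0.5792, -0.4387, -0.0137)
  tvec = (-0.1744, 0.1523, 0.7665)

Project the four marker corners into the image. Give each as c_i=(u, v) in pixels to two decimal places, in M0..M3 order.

c0=(153.40, 465.86) c1=(239.72, 435.56) c2=(242.56, 339.45) c3=(147.78, 365.59)

Intrinsics K: fx=521.0, fy=769.5, cx=316.0, cy=250.5
Marker side s = 0.133 m; corners in marker frame (Z=0):
  M0 = (-0.0665, +0.0665, 0)
  M1 = (+0.0665, +0.0665, 0)
  M2 = (+0.0665, -0.0665, 0)
  M3 = (-0.0665, -0.0665, 0)
rvec = (0.5792, -0.4387, -0.0137), |rvec| = θ = 0.72672 rad = 41.638°
Rodrigues: sinθ=0.66442, 1−cosθ=0.25264; R = I + sinθ·[k]× + (1−cosθ)·[k]×²:
    [+0.90784 -0.10903 -0.40489]
    [-0.13408 +0.83943 -0.52667]
    [+0.39730 +0.53242 +0.74745]
t = (-0.1744, 0.1523, 0.7665) m
M0: Pc = R·M0+t = (-0.24202, +0.21704, +0.77549); u = 521.0·(-0.24202)/0.77549 + 316.0 = 153.4008, v = 769.5·(+0.21704)/0.77549 + 250.5 = 465.8629
M1: Pc = R·M1+t = (-0.12128, +0.19921, +0.82833); u = 521.0·(-0.12128)/0.82833 + 316.0 = 239.7181, v = 769.5·(+0.19921)/0.82833 + 250.5 = 435.5584
M2: Pc = R·M2+t = (-0.10678, +0.08756, +0.75751); u = 521.0·(-0.10678)/0.75751 + 316.0 = 242.5606, v = 769.5·(+0.08756)/0.75751 + 250.5 = 339.4473
M3: Pc = R·M3+t = (-0.22752, +0.10539, +0.70467); u = 521.0·(-0.22752)/0.70467 + 316.0 = 147.7824, v = 769.5·(+0.10539)/0.70467 + 250.5 = 365.5901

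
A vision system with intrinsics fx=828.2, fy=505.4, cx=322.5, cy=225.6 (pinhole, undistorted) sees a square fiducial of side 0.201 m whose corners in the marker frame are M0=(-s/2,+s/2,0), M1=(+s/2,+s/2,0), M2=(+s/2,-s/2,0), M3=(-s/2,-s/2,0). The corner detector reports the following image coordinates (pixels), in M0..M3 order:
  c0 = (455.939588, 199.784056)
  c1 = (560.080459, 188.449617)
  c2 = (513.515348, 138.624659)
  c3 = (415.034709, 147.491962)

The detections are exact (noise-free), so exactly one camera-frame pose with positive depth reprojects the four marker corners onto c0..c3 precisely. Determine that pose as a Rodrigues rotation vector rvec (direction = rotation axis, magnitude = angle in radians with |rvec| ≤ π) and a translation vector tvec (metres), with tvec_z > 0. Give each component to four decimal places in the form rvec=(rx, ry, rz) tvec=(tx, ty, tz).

Intrinsics K: fx=828.2, fy=505.4, cx=322.5, cy=225.6
Marker side s = 0.201 m; corners in marker frame (Z=0):
  M0 = (-0.1005, +0.1005, 0)
  M1 = (+0.1005, +0.1005, 0)
  M2 = (+0.1005, -0.1005, 0)
  M3 = (-0.1005, -0.1005, 0)
Detected image corners:
  c0 = (455.939588, 199.784056) px
  c1 = (560.080459, 188.449617) px
  c2 = (513.515348, 138.624659) px
  c3 = (415.034709, 147.491962) px
Planar DLT: solve 8×8 A·h = b for H (H[2,2]=1):
  H  [+586.57877 +46.85159 +486.23922]
  H  [-21.23805 +194.62462 +167.59851]
  H  [+0.17082 -0.35170 +1.00000]
B = K⁻¹H; ‖b₁‖=0.674536, ‖b₂‖=0.674536; λ = 2/(‖b₁‖+‖b₂‖) = 1.482501, sign → tz>0 ⇒ λ=+1.482501
r₁ = λ·B[:,0] = (+0.95138,-0.17534,+0.25324); r₂ = λ·B[:,1] = (+0.28690,+0.80364,-0.52140)
r₃ = r₁×r₂ = (-0.11209,+0.56870,+0.81487); SVD([r₁ r₂ r₃]) → R = UVᵀ:
  R  [+0.95138 +0.28690 -0.11209]
  R  [-0.17534 +0.80364 +0.56870]
  R  [+0.25324 -0.52140 +0.81487]
t = (+0.29310, -0.17014, +1.48250) m
tr R = 2.569889; θ = arccos((tr R − 1)/2) = 0.668190 rad = 38.284°
axis k = ((R−Rᵀ)₃₂, (R−Rᵀ)₁₃, (R−Rᵀ)₂₁) / (2 sinθ) = (-0.879729, -0.294830, -0.373033)
rvec = θ·k = (-0.587826, -0.197002, -0.249257)

rvec=(-0.5878, -0.1970, -0.2493) tvec=(0.2931, -0.1701, 1.4825)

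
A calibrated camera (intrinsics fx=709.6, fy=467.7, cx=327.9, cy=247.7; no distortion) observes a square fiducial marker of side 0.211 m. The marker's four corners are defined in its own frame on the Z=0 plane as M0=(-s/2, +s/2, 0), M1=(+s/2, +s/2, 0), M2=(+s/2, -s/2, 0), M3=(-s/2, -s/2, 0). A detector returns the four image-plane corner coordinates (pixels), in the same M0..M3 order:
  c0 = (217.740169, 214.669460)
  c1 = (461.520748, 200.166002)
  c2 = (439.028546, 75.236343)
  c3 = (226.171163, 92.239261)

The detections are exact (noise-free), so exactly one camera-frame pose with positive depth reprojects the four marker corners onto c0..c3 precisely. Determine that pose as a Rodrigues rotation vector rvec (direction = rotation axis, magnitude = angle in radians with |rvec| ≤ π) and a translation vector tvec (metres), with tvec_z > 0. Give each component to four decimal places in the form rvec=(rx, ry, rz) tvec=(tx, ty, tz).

rvec=(-0.4264, 0.1312, -0.0539) tvec=(0.0054, -0.1482, 0.6531)

Intrinsics K: fx=709.6, fy=467.7, cx=327.9, cy=247.7
Marker side s = 0.211 m; corners in marker frame (Z=0):
  M0 = (-0.1055, +0.1055, 0)
  M1 = (+0.1055, +0.1055, 0)
  M2 = (+0.1055, -0.1055, 0)
  M3 = (-0.1055, -0.1055, 0)
Detected image corners:
  c0 = (217.740169, 214.669460) px
  c1 = (461.520748, 200.166002) px
  c2 = (439.028546, 75.236343) px
  c3 = (226.171163, 92.239261) px
Planar DLT: solve 8×8 A·h = b for H (H[2,2]=1):
  H  [+1017.72101 -181.96503 +333.74927]
  H  [-100.80160 +493.39828 +141.57249]
  H  [-0.17684 -0.63644 +1.00000]
B = K⁻¹H; ‖b₁‖=1.531073, ‖b₂‖=1.531073; λ = 2/(‖b₁‖+‖b₂‖) = 0.653137, sign → tz>0 ⇒ λ=+0.653137
r₁ = λ·B[:,0] = (+0.99011,-0.07960,-0.11550); r₂ = λ·B[:,1] = (+0.02460,+0.90918,-0.41568)
r₃ = r₁×r₂ = (+0.13810,+0.40873,+0.90214); SVD([r₁ r₂ r₃]) → R = UVᵀ:
  R  [+0.99011 +0.02460 +0.13810]
  R  [-0.07960 +0.90918 +0.40873]
  R  [-0.11550 -0.41568 +0.90214]
t = (+0.00538, -0.14821, +0.65314) m
tr R = 2.801434; θ = arccos((tr R − 1)/2) = 0.449379 rad = 25.748°
axis k = ((R−Rᵀ)₃₂, (R−Rᵀ)₁₃, (R−Rᵀ)₂₁) / (2 sinθ) = (-0.948902, +0.291893, -0.119928)
rvec = θ·k = (-0.426417, +0.131171, -0.053893)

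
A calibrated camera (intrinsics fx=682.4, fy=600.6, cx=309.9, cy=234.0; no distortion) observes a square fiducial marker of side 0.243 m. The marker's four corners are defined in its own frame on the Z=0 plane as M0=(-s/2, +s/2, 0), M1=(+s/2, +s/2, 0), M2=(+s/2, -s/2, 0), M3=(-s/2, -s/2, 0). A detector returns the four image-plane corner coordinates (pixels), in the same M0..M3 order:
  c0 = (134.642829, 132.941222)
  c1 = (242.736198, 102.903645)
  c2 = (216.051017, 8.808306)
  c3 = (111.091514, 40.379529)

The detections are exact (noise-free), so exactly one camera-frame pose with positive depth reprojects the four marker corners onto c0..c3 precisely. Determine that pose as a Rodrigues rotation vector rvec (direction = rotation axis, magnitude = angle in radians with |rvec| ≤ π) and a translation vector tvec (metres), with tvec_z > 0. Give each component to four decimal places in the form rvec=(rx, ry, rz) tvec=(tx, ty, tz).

rvec=(-0.1218, 0.1624, -0.2601) tvec=(-0.2841, -0.3912, 1.4405)

Intrinsics K: fx=682.4, fy=600.6, cx=309.9, cy=234.0
Marker side s = 0.243 m; corners in marker frame (Z=0):
  M0 = (-0.1215, +0.1215, 0)
  M1 = (+0.1215, +0.1215, 0)
  M2 = (+0.1215, -0.1215, 0)
  M3 = (-0.1215, -0.1215, 0)
Detected image corners:
  c0 = (134.642829, 132.941222) px
  c1 = (242.736198, 102.903645) px
  c2 = (216.051017, 8.808306) px
  c3 = (111.091514, 40.379529) px
Planar DLT: solve 8×8 A·h = b for H (H[2,2]=1):
  H  [+420.72348 +86.11131 +175.33561]
  H  [-133.91713 +377.07998 +70.89201]
  H  [-0.09982 -0.09753 +1.00000]
B = K⁻¹H; ‖b₁‖=0.694200, ‖b₂‖=0.694200; λ = 2/(‖b₁‖+‖b₂‖) = 1.440506, sign → tz>0 ⇒ λ=+1.440506
r₁ = λ·B[:,0] = (+0.95342,-0.26517,-0.14378); r₂ = λ·B[:,1] = (+0.24558,+0.95914,-0.14049)
r₃ = r₁×r₂ = (+0.17516,+0.09864,+0.97959); SVD([r₁ r₂ r₃]) → R = UVᵀ:
  R  [+0.95342 +0.24558 +0.17516]
  R  [-0.26517 +0.95914 +0.09864]
  R  [-0.14378 -0.14049 +0.97959]
t = (-0.28406, -0.39121, +1.44051) m
tr R = 2.892148; θ = arccos((tr R − 1)/2) = 0.329902 rad = 18.902°
axis k = ((R−Rᵀ)₃₂, (R−Rᵀ)₁₃, (R−Rᵀ)₂₁) / (2 sinθ) = (-0.369080, +0.492280, -0.788315)
rvec = θ·k = (-0.121760, +0.162404, -0.260067)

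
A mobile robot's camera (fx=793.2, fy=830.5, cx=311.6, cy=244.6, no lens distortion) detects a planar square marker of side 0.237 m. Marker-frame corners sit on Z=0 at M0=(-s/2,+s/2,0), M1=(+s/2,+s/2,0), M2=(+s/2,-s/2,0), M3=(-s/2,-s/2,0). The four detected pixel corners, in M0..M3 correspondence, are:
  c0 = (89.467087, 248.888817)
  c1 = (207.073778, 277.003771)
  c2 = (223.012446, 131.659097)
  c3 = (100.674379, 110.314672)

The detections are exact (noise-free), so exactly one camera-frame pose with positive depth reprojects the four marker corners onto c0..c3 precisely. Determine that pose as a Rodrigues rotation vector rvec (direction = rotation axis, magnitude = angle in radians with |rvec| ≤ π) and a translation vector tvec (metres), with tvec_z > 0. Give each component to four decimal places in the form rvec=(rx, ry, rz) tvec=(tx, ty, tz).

rvec=(0.1695, 0.3315, 0.1684) tvec=(-0.2724, -0.0851, 1.3653)

Intrinsics K: fx=793.2, fy=830.5, cx=311.6, cy=244.6
Marker side s = 0.237 m; corners in marker frame (Z=0):
  M0 = (-0.1185, +0.1185, 0)
  M1 = (+0.1185, +0.1185, 0)
  M2 = (+0.1185, -0.1185, 0)
  M3 = (-0.1185, -0.1185, 0)
Detected image corners:
  c0 = (89.467087, 248.888817) px
  c1 = (207.073778, 277.003771) px
  c2 = (223.012446, 131.659097) px
  c3 = (100.674379, 110.314672) px
Planar DLT: solve 8×8 A·h = b for H (H[2,2]=1):
  H  [+471.03783 -35.16178 +153.33875]
  H  [+61.24166 +625.64287 +192.82055]
  H  [-0.22578 +0.14086 +1.00000]
B = K⁻¹H; ‖b₁‖=0.732462, ‖b₂‖=0.732462; λ = 2/(‖b₁‖+‖b₂‖) = 1.365259, sign → tz>0 ⇒ λ=+1.365259
r₁ = λ·B[:,0] = (+0.93184,+0.19146,-0.30824); r₂ = λ·B[:,1] = (-0.13607,+0.97186,+0.19231)
r₃ = r₁×r₂ = (+0.33639,-0.13726,+0.93167); SVD([r₁ r₂ r₃]) → R = UVᵀ:
  R  [+0.93184 -0.13607 +0.33639]
  R  [+0.19146 +0.97186 -0.13726]
  R  [-0.30824 +0.19231 +0.93167]
t = (-0.27240, -0.08512, +1.36526) m
tr R = 2.835365; θ = arccos((tr R − 1)/2) = 0.408589 rad = 23.410°
axis k = ((R−Rᵀ)₃₂, (R−Rᵀ)₁₃, (R−Rᵀ)₂₁) / (2 sinθ) = (+0.414745, +0.811233, +0.412175)
rvec = θ·k = (+0.169460, +0.331461, +0.168410)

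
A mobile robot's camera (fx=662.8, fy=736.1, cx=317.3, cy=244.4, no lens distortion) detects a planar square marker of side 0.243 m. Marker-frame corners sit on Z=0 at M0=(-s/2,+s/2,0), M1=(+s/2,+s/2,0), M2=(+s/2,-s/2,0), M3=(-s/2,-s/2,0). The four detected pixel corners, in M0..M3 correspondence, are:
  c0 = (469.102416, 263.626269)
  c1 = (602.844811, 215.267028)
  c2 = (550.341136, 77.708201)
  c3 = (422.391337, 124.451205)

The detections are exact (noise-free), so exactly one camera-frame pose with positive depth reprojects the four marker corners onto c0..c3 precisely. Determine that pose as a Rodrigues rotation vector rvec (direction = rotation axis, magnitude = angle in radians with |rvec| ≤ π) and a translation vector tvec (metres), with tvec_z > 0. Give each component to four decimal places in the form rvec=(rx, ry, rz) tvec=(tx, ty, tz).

rvec=(-0.2059, 0.0481, -0.3134) tvec=(0.3428, -0.1207, 1.1758)

Intrinsics K: fx=662.8, fy=736.1, cx=317.3, cy=244.4
Marker side s = 0.243 m; corners in marker frame (Z=0):
  M0 = (-0.1215, +0.1215, 0)
  M1 = (+0.1215, +0.1215, 0)
  M2 = (+0.1215, -0.1215, 0)
  M3 = (-0.1215, -0.1215, 0)
Detected image corners:
  c0 = (469.102416, 263.626269) px
  c1 = (602.844811, 215.267028) px
  c2 = (550.341136, 77.708201) px
  c3 = (422.391337, 124.451205) px
Planar DLT: solve 8×8 A·h = b for H (H[2,2]=1):
  H  [+531.62908 +113.49378 +510.53334]
  H  [-197.80218 +539.22792 +168.80994]
  H  [-0.01286 -0.17731 +1.00000]
B = K⁻¹H; ‖b₁‖=0.850512, ‖b₂‖=0.850512; λ = 2/(‖b₁‖+‖b₂‖) = 1.175762, sign → tz>0 ⇒ λ=+1.175762
r₁ = λ·B[:,0] = (+0.95031,-0.31092,-0.01512); r₂ = λ·B[:,1] = (+0.30113,+0.93052,-0.20847)
r₃ = r₁×r₂ = (+0.07889,+0.19356,+0.97791); SVD([r₁ r₂ r₃]) → R = UVᵀ:
  R  [+0.95031 +0.30113 +0.07889]
  R  [-0.31092 +0.93052 +0.19356]
  R  [-0.01512 -0.20847 +0.97791]
t = (+0.34278, -0.12074, +1.17576) m
tr R = 2.858743; θ = arccos((tr R − 1)/2) = 0.378090 rad = 21.663°
axis k = ((R−Rᵀ)₃₂, (R−Rᵀ)₁₃, (R−Rᵀ)₂₁) / (2 sinθ) = (-0.544535, +0.127343, -0.829015)
rvec = θ·k = (-0.205883, +0.048147, -0.313442)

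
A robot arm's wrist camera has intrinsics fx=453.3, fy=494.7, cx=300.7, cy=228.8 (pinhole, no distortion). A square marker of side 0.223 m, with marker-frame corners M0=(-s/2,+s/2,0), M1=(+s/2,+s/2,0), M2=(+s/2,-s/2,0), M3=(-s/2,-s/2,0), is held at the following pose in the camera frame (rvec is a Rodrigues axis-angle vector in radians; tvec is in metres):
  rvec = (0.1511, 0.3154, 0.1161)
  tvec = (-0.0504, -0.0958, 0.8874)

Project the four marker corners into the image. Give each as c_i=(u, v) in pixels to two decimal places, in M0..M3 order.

c0=(220.73, 227.97) c1=(324.00, 245.23) c2=(335.91, 116.29) c3=(227.53, 107.87)

Intrinsics K: fx=453.3, fy=494.7, cx=300.7, cy=228.8
Marker side s = 0.223 m; corners in marker frame (Z=0):
  M0 = (-0.1115, +0.1115, 0)
  M1 = (+0.1115, +0.1115, 0)
  M2 = (+0.1115, -0.1115, 0)
  M3 = (-0.1115, -0.1115, 0)
rvec = (0.1511, 0.3154, 0.1161), |rvec| = θ = 0.36849 rad = 21.113°
Rodrigues: sinθ=0.36021, 1−cosθ=0.06713; R = I + sinθ·[k]× + (1−cosθ)·[k]×²:
    [+0.94416 -0.08993 +0.31698]
    [+0.13705 +0.98205 -0.12960]
    [-0.29964 +0.16581 +0.93953]
t = (-0.0504, -0.0958, 0.8874) m
M0: Pc = R·M0+t = (-0.16570, -0.00158, +0.93930); u = 453.3·(-0.16570)/0.93930 + 300.7 = 220.7336, v = 494.7·(-0.00158)/0.93930 + 228.8 = 227.9665
M1: Pc = R·M1+t = (+0.04485, +0.02898, +0.87248); u = 453.3·(+0.04485)/0.87248 + 300.7 = 324.0002, v = 494.7·(+0.02898)/0.87248 + 228.8 = 245.2316
M2: Pc = R·M2+t = (+0.06490, -0.19002, +0.83550); u = 453.3·(+0.06490)/0.83550 + 300.7 = 335.9118, v = 494.7·(-0.19002)/0.83550 + 228.8 = 116.2910
M3: Pc = R·M3+t = (-0.14565, -0.22058, +0.90232); u = 453.3·(-0.14565)/0.90232 + 300.7 = 227.5316, v = 494.7·(-0.22058)/0.90232 + 228.8 = 107.8668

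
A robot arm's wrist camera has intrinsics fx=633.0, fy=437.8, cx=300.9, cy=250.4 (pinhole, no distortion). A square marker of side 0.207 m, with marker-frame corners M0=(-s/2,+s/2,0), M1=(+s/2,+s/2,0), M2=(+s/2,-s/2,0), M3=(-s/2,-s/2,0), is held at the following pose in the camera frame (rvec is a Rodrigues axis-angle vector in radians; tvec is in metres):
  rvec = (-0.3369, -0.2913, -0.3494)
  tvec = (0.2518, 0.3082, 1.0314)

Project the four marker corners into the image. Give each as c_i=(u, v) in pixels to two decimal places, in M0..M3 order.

c0=(430.20, 444.29) c1=(535.13, 406.67) c2=(477.79, 325.35) c3=(374.72, 355.44)

Intrinsics K: fx=633.0, fy=437.8, cx=300.9, cy=250.4
Marker side s = 0.207 m; corners in marker frame (Z=0):
  M0 = (-0.1035, +0.1035, 0)
  M1 = (+0.1035, +0.1035, 0)
  M2 = (+0.1035, -0.1035, 0)
  M3 = (-0.1035, -0.1035, 0)
rvec = (-0.3369, -0.2913, -0.3494), |rvec| = θ = 0.56607 rad = 32.434°
Rodrigues: sinθ=0.53632, 1−cosθ=0.15599; R = I + sinθ·[k]× + (1−cosθ)·[k]×²:
    [+0.89927 +0.37881 -0.21869]
    [-0.28326 +0.88532 +0.36874]
    [+0.33329 -0.26965 +0.90344]
t = (0.2518, 0.3082, 1.0314) m
M0: Pc = R·M0+t = (+0.19793, +0.42915, +0.96900); u = 633.0·(+0.19793)/0.96900 + 300.9 = 430.2003, v = 437.8·(+0.42915)/0.96900 + 250.4 = 444.2927
M1: Pc = R·M1+t = (+0.38408, +0.37051, +1.03799); u = 633.0·(+0.38408)/1.03799 + 300.9 = 535.1256, v = 437.8·(+0.37051)/1.03799 + 250.4 = 406.6742
M2: Pc = R·M2+t = (+0.30567, +0.18725, +1.09380); u = 633.0·(+0.30567)/1.09380 + 300.9 = 477.7939, v = 437.8·(+0.18725)/1.09380 + 250.4 = 325.3482
M3: Pc = R·M3+t = (+0.11952, +0.24589, +1.02481); u = 633.0·(+0.11952)/1.02481 + 300.9 = 374.7239, v = 437.8·(+0.24589)/1.02481 + 250.4 = 355.4429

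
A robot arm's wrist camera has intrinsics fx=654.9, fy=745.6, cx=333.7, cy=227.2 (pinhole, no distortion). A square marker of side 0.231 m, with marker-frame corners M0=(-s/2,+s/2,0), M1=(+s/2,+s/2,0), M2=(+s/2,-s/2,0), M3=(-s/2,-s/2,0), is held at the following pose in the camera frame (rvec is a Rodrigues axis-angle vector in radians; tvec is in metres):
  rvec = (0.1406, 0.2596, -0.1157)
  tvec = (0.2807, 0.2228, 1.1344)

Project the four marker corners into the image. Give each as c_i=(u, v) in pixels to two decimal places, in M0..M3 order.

Intrinsics K: fx=654.9, fy=745.6, cx=333.7, cy=227.2
Marker side s = 0.231 m; corners in marker frame (Z=0):
  M0 = (-0.1155, +0.1155, 0)
  M1 = (+0.1155, +0.1155, 0)
  M2 = (+0.1155, -0.1155, 0)
  M3 = (-0.1155, -0.1155, 0)
rvec = (0.1406, 0.2596, -0.1157), |rvec| = θ = 0.31709 rad = 18.168°
Rodrigues: sinθ=0.31180, 1−cosθ=0.04985; R = I + sinθ·[k]× + (1−cosθ)·[k]×²:
    [+0.95995 +0.13187 +0.24721]
    [-0.09567 +0.98356 -0.15315]
    [-0.26334 +0.12336 +0.95678]
t = (0.2807, 0.2228, 1.1344) m
M0: Pc = R·M0+t = (+0.18506, +0.34745, +1.17906); u = 654.9·(+0.18506)/1.17906 + 333.7 = 436.4881, v = 745.6·(+0.34745)/1.17906 + 227.2 = 446.9166
M1: Pc = R·M1+t = (+0.40680, +0.32535, +1.11823); u = 654.9·(+0.40680)/1.11823 + 333.7 = 571.9477, v = 745.6·(+0.32535)/1.11823 + 227.2 = 444.1331
M2: Pc = R·M2+t = (+0.37634, +0.09815, +1.08974); u = 654.9·(+0.37634)/1.08974 + 333.7 = 559.8714, v = 745.6·(+0.09815)/1.08974 + 227.2 = 294.3534
M3: Pc = R·M3+t = (+0.15460, +0.12025, +1.15057); u = 654.9·(+0.15460)/1.15057 + 333.7 = 421.6952, v = 745.6·(+0.12025)/1.15057 + 227.2 = 305.1247

c0=(436.49, 446.92) c1=(571.95, 444.13) c2=(559.87, 294.35) c3=(421.70, 305.12)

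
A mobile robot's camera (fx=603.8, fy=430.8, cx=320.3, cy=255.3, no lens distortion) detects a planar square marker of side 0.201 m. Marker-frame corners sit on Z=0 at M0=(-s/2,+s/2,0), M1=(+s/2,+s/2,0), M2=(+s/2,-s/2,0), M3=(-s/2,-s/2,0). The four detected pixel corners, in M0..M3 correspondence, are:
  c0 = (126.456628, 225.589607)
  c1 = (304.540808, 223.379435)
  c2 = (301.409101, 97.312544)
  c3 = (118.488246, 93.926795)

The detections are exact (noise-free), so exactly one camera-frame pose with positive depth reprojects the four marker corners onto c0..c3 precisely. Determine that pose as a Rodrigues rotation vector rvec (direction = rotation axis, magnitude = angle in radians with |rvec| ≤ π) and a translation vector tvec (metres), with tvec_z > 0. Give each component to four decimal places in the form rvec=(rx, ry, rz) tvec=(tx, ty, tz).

rvec=(0.0853, -0.1487, -0.0219) tvec=(-0.1194, -0.1496, 0.6825)

Intrinsics K: fx=603.8, fy=430.8, cx=320.3, cy=255.3
Marker side s = 0.201 m; corners in marker frame (Z=0):
  M0 = (-0.1005, +0.1005, 0)
  M1 = (+0.1005, +0.1005, 0)
  M2 = (+0.1005, -0.1005, 0)
  M3 = (-0.1005, -0.1005, 0)
Detected image corners:
  c0 = (126.456628, 225.589607) px
  c1 = (304.540808, 223.379435) px
  c2 = (301.409101, 97.312544) px
  c3 = (118.488246, 93.926795) px
Planar DLT: solve 8×8 A·h = b for H (H[2,2]=1):
  H  [+943.70392 +54.30083 +214.71335]
  H  [+37.23280 +661.09366 +160.87881]
  H  [+0.21547 +0.12669 +1.00000]
B = K⁻¹H; ‖b₁‖=1.465160, ‖b₂‖=1.465160; λ = 2/(‖b₁‖+‖b₂‖) = 0.682519, sign → tz>0 ⇒ λ=+0.682519
r₁ = λ·B[:,0] = (+0.98873,-0.02816,+0.14706); r₂ = λ·B[:,1] = (+0.01551,+0.99613,+0.08647)
r₃ = r₁×r₂ = (-0.14893,-0.08321,+0.98534); SVD([r₁ r₂ r₃]) → R = UVᵀ:
  R  [+0.98873 +0.01551 -0.14893]
  R  [-0.02816 +0.99613 -0.08321]
  R  [+0.14706 +0.08647 +0.98534]
t = (-0.11935, -0.14959, +0.68252) m
tr R = 2.970202; θ = arccos((tr R − 1)/2) = 0.172836 rad = 9.903°
axis k = ((R−Rᵀ)₃₂, (R−Rᵀ)₁₃, (R−Rᵀ)₂₁) / (2 sinθ) = (+0.493309, -0.860536, -0.126977)
rvec = θ·k = (+0.085262, -0.148732, -0.021946)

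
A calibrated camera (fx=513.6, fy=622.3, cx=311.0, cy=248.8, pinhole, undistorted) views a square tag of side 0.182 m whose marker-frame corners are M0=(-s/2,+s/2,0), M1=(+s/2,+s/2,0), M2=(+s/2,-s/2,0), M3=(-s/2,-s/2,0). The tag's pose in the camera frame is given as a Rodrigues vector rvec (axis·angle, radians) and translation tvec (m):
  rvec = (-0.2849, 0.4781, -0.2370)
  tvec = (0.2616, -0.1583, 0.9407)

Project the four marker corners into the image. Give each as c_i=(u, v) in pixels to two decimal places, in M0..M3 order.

c0=(417.82, 217.94) c1=(519.34, 177.80) c2=(490.49, 68.87) c3=(397.06, 114.86)

Intrinsics K: fx=513.6, fy=622.3, cx=311.0, cy=248.8
Marker side s = 0.182 m; corners in marker frame (Z=0):
  M0 = (-0.0910, +0.0910, 0)
  M1 = (+0.0910, +0.0910, 0)
  M2 = (+0.0910, -0.0910, 0)
  M3 = (-0.0910, -0.0910, 0)
rvec = (-0.2849, 0.4781, -0.2370), |rvec| = θ = 0.60491 rad = 34.659°
Rodrigues: sinθ=0.56869, 1−cosθ=0.17745; R = I + sinθ·[k]× + (1−cosθ)·[k]×²:
    [+0.86191 +0.15675 +0.48222]
    [-0.28886 +0.93340 +0.21289]
    [-0.41673 -0.32279 +0.84979]
t = (0.2616, -0.1583, 0.9407) m
M0: Pc = R·M0+t = (+0.19743, -0.04707, +0.94925); u = 513.6·(+0.19743)/0.94925 + 311.0 = 417.8216, v = 622.3·(-0.04707)/0.94925 + 248.8 = 217.9396
M1: Pc = R·M1+t = (+0.35430, -0.09965, +0.87340); u = 513.6·(+0.35430)/0.87340 + 311.0 = 519.3433, v = 622.3·(-0.09965)/0.87340 + 248.8 = 177.8015
M2: Pc = R·M2+t = (+0.32577, -0.26953, +0.93215); u = 513.6·(+0.32577)/0.93215 + 311.0 = 490.4936, v = 622.3·(-0.26953)/0.93215 + 248.8 = 68.8658
M3: Pc = R·M3+t = (+0.16890, -0.21695, +1.00800); u = 513.6·(+0.16890)/1.00800 + 311.0 = 397.0595, v = 622.3·(-0.21695)/1.00800 + 248.8 = 114.8612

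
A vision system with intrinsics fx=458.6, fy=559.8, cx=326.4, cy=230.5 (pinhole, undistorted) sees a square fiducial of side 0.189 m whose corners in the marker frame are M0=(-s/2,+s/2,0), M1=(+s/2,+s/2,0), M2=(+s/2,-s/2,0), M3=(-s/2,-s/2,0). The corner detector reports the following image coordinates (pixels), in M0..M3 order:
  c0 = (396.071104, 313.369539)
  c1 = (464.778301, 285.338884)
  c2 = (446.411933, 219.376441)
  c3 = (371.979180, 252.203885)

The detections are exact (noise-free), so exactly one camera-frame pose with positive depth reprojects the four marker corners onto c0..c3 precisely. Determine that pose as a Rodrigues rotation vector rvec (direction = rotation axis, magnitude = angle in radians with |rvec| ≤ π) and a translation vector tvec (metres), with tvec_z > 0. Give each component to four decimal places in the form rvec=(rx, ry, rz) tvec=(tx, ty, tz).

Intrinsics K: fx=458.6, fy=559.8, cx=326.4, cy=230.5
Marker side s = 0.189 m; corners in marker frame (Z=0):
  M0 = (-0.0945, +0.0945, 0)
  M1 = (+0.0945, +0.0945, 0)
  M2 = (+0.0945, -0.0945, 0)
  M3 = (-0.0945, -0.0945, 0)
Detected image corners:
  c0 = (396.071104, 313.369539) px
  c1 = (464.778301, 285.338884) px
  c2 = (446.411933, 219.376441) px
  c3 = (371.979180, 252.203885) px
Planar DLT: solve 8×8 A·h = b for H (H[2,2]=1):
  H  [+305.70728 +311.70909 +419.70362]
  H  [-206.50706 +463.03545 +269.24445]
  H  [-0.17220 +0.47436 +1.00000]
B = K⁻¹H; ‖b₁‖=0.860952, ‖b₂‖=0.860952; λ = 2/(‖b₁‖+‖b₂‖) = 1.161504, sign → tz>0 ⇒ λ=+1.161504
r₁ = λ·B[:,0] = (+0.91662,-0.34612,-0.20001); r₂ = λ·B[:,1] = (+0.39733,+0.73387,+0.55097)
r₃ = r₁×r₂ = (-0.04392,-0.58450,+0.81021); SVD([r₁ r₂ r₃]) → R = UVᵀ:
  R  [+0.91662 +0.39733 -0.04392]
  R  [-0.34612 +0.73387 -0.58450]
  R  [-0.20001 +0.55097 +0.81021]
t = (+0.23631, +0.08039, +1.16150) m
tr R = 2.460699; θ = arccos((tr R − 1)/2) = 0.751963 rad = 43.084°
axis k = ((R−Rᵀ)₃₂, (R−Rᵀ)₁₃, (R−Rᵀ)₂₁) / (2 sinθ) = (+0.831143, +0.114257, -0.544194)
rvec = θ·k = (+0.624989, +0.085917, -0.409214)

rvec=(0.6250, 0.0859, -0.4092) tvec=(0.2363, 0.0804, 1.1615)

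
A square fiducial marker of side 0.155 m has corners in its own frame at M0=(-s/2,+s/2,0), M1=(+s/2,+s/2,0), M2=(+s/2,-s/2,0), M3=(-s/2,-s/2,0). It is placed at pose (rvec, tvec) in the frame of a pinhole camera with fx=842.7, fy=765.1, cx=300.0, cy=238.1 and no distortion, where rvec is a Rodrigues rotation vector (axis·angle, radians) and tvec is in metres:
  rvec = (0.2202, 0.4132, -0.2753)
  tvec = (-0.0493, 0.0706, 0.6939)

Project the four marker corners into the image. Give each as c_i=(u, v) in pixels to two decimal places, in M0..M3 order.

Intrinsics K: fx=842.7, fy=765.1, cx=300.0, cy=238.1
Marker side s = 0.155 m; corners in marker frame (Z=0):
  M0 = (-0.0775, +0.0775, 0)
  M1 = (+0.0775, +0.0775, 0)
  M2 = (+0.0775, -0.0775, 0)
  M3 = (-0.0775, -0.0775, 0)
rvec = (0.2202, 0.4132, -0.2753), |rvec| = θ = 0.54315 rad = 31.120°
Rodrigues: sinθ=0.51684, 1−cosθ=0.14392; R = I + sinθ·[k]× + (1−cosθ)·[k]×²:
    [+0.87974 +0.30635 +0.36361]
    [-0.21758 +0.93937 -0.26502]
    [-0.42275 +0.15404 +0.89306]
t = (-0.0493, 0.0706, 0.6939) m
M0: Pc = R·M0+t = (-0.09374, +0.16026, +0.73860); u = 842.7·(-0.09374)/0.73860 + 300.0 = 193.0508, v = 765.1·(+0.16026)/0.73860 + 238.1 = 404.1133
M1: Pc = R·M1+t = (+0.04262, +0.12654, +0.67307); u = 842.7·(+0.04262)/0.67307 + 300.0 = 353.3630, v = 765.1·(+0.12654)/0.67307 + 238.1 = 381.9402
M2: Pc = R·M2+t = (-0.00486, -0.01906, +0.64920); u = 842.7·(-0.00486)/0.64920 + 300.0 = 293.6885, v = 765.1·(-0.01906)/0.64920 + 238.1 = 215.6330
M3: Pc = R·M3+t = (-0.14122, +0.01466, +0.71473); u = 842.7·(-0.14122)/0.71473 + 300.0 = 133.4920, v = 765.1·(+0.01466)/0.71473 + 238.1 = 253.7940

c0=(193.05, 404.11) c1=(353.36, 381.94) c2=(293.69, 215.63) c3=(133.49, 253.79)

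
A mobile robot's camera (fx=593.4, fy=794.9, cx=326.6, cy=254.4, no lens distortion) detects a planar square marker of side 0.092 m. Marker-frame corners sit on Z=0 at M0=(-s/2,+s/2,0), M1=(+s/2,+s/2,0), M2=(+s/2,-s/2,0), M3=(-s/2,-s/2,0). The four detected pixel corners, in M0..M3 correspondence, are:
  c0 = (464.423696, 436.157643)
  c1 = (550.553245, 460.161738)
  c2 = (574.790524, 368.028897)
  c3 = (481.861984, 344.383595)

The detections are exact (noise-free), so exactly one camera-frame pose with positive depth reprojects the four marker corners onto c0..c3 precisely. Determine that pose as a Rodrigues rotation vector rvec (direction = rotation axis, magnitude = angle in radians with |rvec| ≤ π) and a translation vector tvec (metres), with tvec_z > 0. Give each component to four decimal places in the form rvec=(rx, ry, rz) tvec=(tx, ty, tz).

Intrinsics K: fx=593.4, fy=794.9, cx=326.6, cy=254.4
Marker side s = 0.092 m; corners in marker frame (Z=0):
  M0 = (-0.0460, +0.0460, 0)
  M1 = (+0.0460, +0.0460, 0)
  M2 = (+0.0460, -0.0460, 0)
  M3 = (-0.0460, -0.0460, 0)
Detected image corners:
  c0 = (464.423696, 436.157643) px
  c1 = (550.553245, 460.161738) px
  c2 = (574.790524, 368.028897) px
  c3 = (481.861984, 344.383595) px
Planar DLT: solve 8×8 A·h = b for H (H[2,2]=1):
  H  [+846.65246 +172.28577 +517.04099]
  H  [+161.82263 +1308.83005 +403.67732]
  H  [-0.24171 +0.76920 +1.00000]
B = K⁻¹H; ‖b₁‖=1.603236, ‖b₂‖=1.603236; λ = 2/(‖b₁‖+‖b₂‖) = 0.623738, sign → tz>0 ⇒ λ=+0.623738
r₁ = λ·B[:,0] = (+0.97292,+0.17523,-0.15076); r₂ = λ·B[:,1] = (-0.08297,+0.87346,+0.47978)
r₃ = r₁×r₂ = (+0.21575,-0.45427,+0.86434); SVD([r₁ r₂ r₃]) → R = UVᵀ:
  R  [+0.97292 -0.08297 +0.21575]
  R  [+0.17523 +0.87346 -0.45427]
  R  [-0.15076 +0.47978 +0.86434]
t = (+0.20018, +0.11713, +0.62374) m
tr R = 2.710715; θ = arccos((tr R − 1)/2) = 0.544556 rad = 31.201°
axis k = ((R−Rᵀ)₃₂, (R−Rᵀ)₁₃, (R−Rᵀ)₂₁) / (2 sinθ) = (+0.901528, +0.353755, +0.249207)
rvec = θ·k = (+0.490932, +0.192639, +0.135707)

rvec=(0.4909, 0.1926, 0.1357) tvec=(0.2002, 0.1171, 0.6237)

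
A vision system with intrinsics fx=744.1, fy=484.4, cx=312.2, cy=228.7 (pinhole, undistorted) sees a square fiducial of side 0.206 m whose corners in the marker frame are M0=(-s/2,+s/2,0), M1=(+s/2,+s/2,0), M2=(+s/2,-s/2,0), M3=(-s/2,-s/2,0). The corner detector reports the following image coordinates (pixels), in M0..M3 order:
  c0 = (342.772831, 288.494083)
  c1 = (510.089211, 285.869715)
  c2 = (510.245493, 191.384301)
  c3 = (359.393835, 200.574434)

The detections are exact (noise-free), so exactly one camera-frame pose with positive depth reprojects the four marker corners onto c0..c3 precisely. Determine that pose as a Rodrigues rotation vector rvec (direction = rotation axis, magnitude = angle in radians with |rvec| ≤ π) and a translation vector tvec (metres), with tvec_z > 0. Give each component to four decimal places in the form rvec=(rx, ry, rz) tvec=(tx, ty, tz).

rvec=(-0.5442, 0.3840, 0.0354) tvec=(0.1480, 0.0207, 0.9532)

Intrinsics K: fx=744.1, fy=484.4, cx=312.2, cy=228.7
Marker side s = 0.206 m; corners in marker frame (Z=0):
  M0 = (-0.1030, +0.1030, 0)
  M1 = (+0.1030, +0.1030, 0)
  M2 = (+0.1030, -0.1030, 0)
  M3 = (-0.1030, -0.1030, 0)
Detected image corners:
  c0 = (342.772831, 288.494083) px
  c1 = (510.089211, 285.869715) px
  c2 = (510.245493, 191.384301) px
  c3 = (359.393835, 200.574434) px
Planar DLT: solve 8×8 A·h = b for H (H[2,2]=1):
  H  [+605.03318 -267.35523 +427.71063]
  H  [-122.13698 +315.84530 +239.24251]
  H  [-0.38332 -0.52263 +1.00000]
B = K⁻¹H; ‖b₁‖=1.049072, ‖b₂‖=1.049072; λ = 2/(‖b₁‖+‖b₂‖) = 0.953223, sign → tz>0 ⇒ λ=+0.953223
r₁ = λ·B[:,0] = (+0.92838,-0.06783,-0.36539); r₂ = λ·B[:,1] = (-0.13347,+0.85674,-0.49818)
r₃ = r₁×r₂ = (+0.34684,+0.51127,+0.78632); SVD([r₁ r₂ r₃]) → R = UVᵀ:
  R  [+0.92838 -0.13347 +0.34684]
  R  [-0.06783 +0.85674 +0.51127]
  R  [-0.36539 -0.49818 +0.78632]
t = (+0.14797, +0.02075, +0.95322) m
tr R = 2.571444; θ = arccos((tr R − 1)/2) = 0.666934 rad = 38.213°
axis k = ((R−Rᵀ)₃₂, (R−Rᵀ)₁₃, (R−Rᵀ)₂₁) / (2 sinθ) = (-0.815940, +0.575698, +0.053057)
rvec = θ·k = (-0.544178, +0.383952, +0.035385)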